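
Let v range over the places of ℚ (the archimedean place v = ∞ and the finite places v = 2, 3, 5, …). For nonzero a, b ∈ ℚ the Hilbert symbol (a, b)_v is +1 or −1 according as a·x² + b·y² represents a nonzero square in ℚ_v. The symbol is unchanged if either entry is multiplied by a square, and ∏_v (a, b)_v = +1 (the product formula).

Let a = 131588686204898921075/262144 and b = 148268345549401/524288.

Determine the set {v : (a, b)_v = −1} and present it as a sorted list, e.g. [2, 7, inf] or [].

[2, 11, 19, 29]

Mod squares: a ≡ 1739507, b ≡ 2. Check v ∈ {∞, 2, 5, 7, 11, 19, 29, 41}.
v=2: v_2(a)=-18, v_2(b)=-19; units ≡ 3, 1 (mod 8); ε·ε+αω+βω = 1·0+-18·0+-19·1 ≡ 1  ⇒  (a,b)_2 = -1.
v=19: a=19^3·(≡6), b=19^2·(≡10) mod 19; (6|19)=+1, (10|19)=-1; (−1)^{3·2·9}·(+1)^2·(-1)^3 = -1.
v=41: a=41^3·(≡9), b=41^2·(≡40) mod 41; (9|41)=+1, (40|41)=+1; (−1)^{3·2·20}·(+1)^2·(+1)^3 = +1.
v=11: a=11^3·(≡1), b=11^2·(≡10) mod 11; (1|11)=+1, (10|11)=-1; (−1)^{3·2·5}·(+1)^2·(-1)^3 = -1.
v=∞: 1739507 > 0 and 2 > 0  ⇒  (a,b)_∞ = +1.
v=7: a=7^3·(≡4), b=7^4·(≡4) mod 7; (4|7)=+1, (4|7)=+1; (−1)^{3·4·3}·(+1)^4·(+1)^3 = +1.
v=29: a=29^3·(≡21), b=29^2·(≡15) mod 29; (21|29)=-1, (15|29)=-1; (−1)^{3·2·14}·(-1)^2·(-1)^3 = -1.
v=5: a=5^2·(≡2), b=5^0·(≡2) mod 5; (2|5)=-1, (2|5)=-1; (−1)^{2·0·2}·(-1)^0·(-1)^2 = +1.
(1739507, 2 / ℚ) ramifies at {2, 11, 19, 29}: a division algebra.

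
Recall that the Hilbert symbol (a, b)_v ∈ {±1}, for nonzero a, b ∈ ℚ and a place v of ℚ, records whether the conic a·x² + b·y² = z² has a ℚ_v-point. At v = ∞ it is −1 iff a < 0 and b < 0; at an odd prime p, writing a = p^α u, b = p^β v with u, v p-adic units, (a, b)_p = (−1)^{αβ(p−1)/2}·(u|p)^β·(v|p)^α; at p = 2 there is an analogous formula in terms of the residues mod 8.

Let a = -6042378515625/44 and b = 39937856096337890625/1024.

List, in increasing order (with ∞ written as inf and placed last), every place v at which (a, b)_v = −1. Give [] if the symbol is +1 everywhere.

Mod squares: a ≡ -11, b ≡ 2185. Check v ∈ {∞, 2, 3, 5, 11, 19, 23}.
v=19: a=19^2·(≡10), b=19^3·(≡6) mod 19; (10|19)=-1, (6|19)=+1; (−1)^{2·3·9}·(-1)^3·(+1)^2 = -1.
v=3: a=3^4·(≡1), b=3^4·(≡1) mod 3; (1|3)=+1, (1|3)=+1; (−1)^{4·4·1}·(+1)^4·(+1)^4 = +1.
v=5: a=5^8·(≡4), b=5^11·(≡2) mod 5; (4|5)=+1, (2|5)=-1; (−1)^{8·11·2}·(+1)^11·(-1)^8 = +1.
v=11: a=11^-1·(≡8), b=11^2·(≡10) mod 11; (8|11)=-1, (10|11)=-1; (−1)^{-1·2·5}·(-1)^2·(-1)^-1 = -1.
v=2: v_2(a)=-2, v_2(b)=-10; units ≡ 5, 1 (mod 8); ε·ε+αω+βω = 0·0+-2·0+-10·1 ≡ 0  ⇒  (a,b)_2 = +1.
v=23: a=23^2·(≡18), b=23^3·(≡16) mod 23; (18|23)=+1, (16|23)=+1; (−1)^{2·3·11}·(+1)^3·(+1)^2 = +1.
v=∞: -11 < 0 and 2185 > 0  ⇒  (a,b)_∞ = +1.
(-11, 2185 / ℚ) ramifies at {11, 19}: a division algebra.

[11, 19]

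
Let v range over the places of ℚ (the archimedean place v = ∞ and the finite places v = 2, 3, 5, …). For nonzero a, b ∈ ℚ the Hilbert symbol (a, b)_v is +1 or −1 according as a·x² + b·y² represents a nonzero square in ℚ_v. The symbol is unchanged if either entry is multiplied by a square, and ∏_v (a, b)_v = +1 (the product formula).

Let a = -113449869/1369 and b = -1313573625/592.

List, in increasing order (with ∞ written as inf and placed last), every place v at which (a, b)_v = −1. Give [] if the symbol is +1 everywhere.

(a, b) ≡ (-141, -26085) mod (ℚ^×)²; places V = {2, 3, 5, 7, 13, 23, 37, 47, ∞}.
(a,b)_13: α=2, u≡8; β=2, v≡7 (mod 13); (8|13)=-1, (7|13)=-1; sign (−1)^0·-1^2·-1^2 = +1.
(a,b)_3: α=3, u≡1; β=3, v≡2 (mod 3); (1|3)=+1, (2|3)=-1; sign (−1)^1·+1^3·-1^3 = +1.
(a,b)_5: α=0, u≡4; β=3, v≡3 (mod 5); (4|5)=+1, (3|5)=-1; sign (−1)^0·+1^3·-1^0 = +1.
(a,b)_37: α=-2, u≡12; β=-1, v≡35 (mod 37); (12|37)=+1, (35|37)=-1; sign (−1)^0·+1^-1·-1^-2 = +1.
(a,b)_∞: sgn(-141)=−, sgn(-26085)=−, so -1.
(a,b)_47: α=1, u≡39; β=1, v≡18 (mod 47); (39|47)=-1, (18|47)=+1; sign (−1)^1·-1^1·+1^1 = +1.
(a,b)_7: α=0, u≡5; β=2, v≡4 (mod 7); (5|7)=-1, (4|7)=+1; sign (−1)^0·-1^2·+1^0 = +1.
(a,b)_23: α=2, u≡5; β=0, v≡22 (mod 23); (5|23)=-1, (22|23)=-1; sign (−1)^0·-1^0·-1^2 = +1.
(a,b)_2: α=0, β=-4; u≡3, v≡3 (mod 8); ε(u)ε(v)=1·1, αω(v)=0·1, βω(u)=-4·1; sum ≡ 1  ⇒  -1.
Ram(-141, -26085) = {2, ∞}; no ℚ_2-point on the conic.

[2, inf]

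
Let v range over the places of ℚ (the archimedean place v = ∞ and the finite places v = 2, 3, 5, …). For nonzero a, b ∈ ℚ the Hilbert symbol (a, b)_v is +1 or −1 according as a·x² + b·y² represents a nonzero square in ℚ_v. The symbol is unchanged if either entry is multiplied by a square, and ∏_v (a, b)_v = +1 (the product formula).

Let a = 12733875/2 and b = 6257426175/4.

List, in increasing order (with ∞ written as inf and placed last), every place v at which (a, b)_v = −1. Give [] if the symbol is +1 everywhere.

Mod squares: a ≡ 2310, b ≡ 143. Check v ∈ {∞, 2, 3, 5, 7, 11, 13}.
v=11: a=11^1·(≡9), b=11^1·(≡8) mod 11; (9|11)=+1, (8|11)=-1; (−1)^{1·1·5}·(+1)^1·(-1)^1 = +1.
v=7: a=7^3·(≡2), b=7^4·(≡3) mod 7; (2|7)=+1, (3|7)=-1; (−1)^{3·4·3}·(+1)^4·(-1)^3 = -1.
v=5: a=5^3·(≡3), b=5^2·(≡3) mod 5; (3|5)=-1, (3|5)=-1; (−1)^{3·2·2}·(-1)^2·(-1)^3 = -1.
v=3: a=3^3·(≡2), b=3^6·(≡2) mod 3; (2|3)=-1, (2|3)=-1; (−1)^{3·6·1}·(-1)^6·(-1)^3 = -1.
v=∞: 2310 > 0 and 143 > 0  ⇒  (a,b)_∞ = +1.
v=13: a=13^0·(≡12), b=13^1·(≡11) mod 13; (12|13)=+1, (11|13)=-1; (−1)^{0·1·6}·(+1)^1·(-1)^0 = +1.
v=2: v_2(a)=-1, v_2(b)=-2; units ≡ 3, 7 (mod 8); ε·ε+αω+βω = 1·1+-1·0+-2·1 ≡ 1  ⇒  (a,b)_2 = -1.
|Ram(2310, 143)| = 4, even; anisotropic at {2, 3, 5, 7}.

[2, 3, 5, 7]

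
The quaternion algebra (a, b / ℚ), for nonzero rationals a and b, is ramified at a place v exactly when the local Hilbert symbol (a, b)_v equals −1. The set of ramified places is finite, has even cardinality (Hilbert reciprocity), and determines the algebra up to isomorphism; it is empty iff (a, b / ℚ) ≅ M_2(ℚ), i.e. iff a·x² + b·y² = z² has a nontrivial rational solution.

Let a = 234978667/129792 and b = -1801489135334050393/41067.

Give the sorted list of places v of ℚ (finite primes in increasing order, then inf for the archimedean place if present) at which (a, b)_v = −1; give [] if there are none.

Mod squares: a ≡ 293601, b ≡ -651. Check v ∈ {∞, 2, 3, 7, 11, 13, 19, 31, 41}.
v=11: a=11^1·(≡9), b=11^2·(≡4) mod 11; (9|11)=+1, (4|11)=+1; (−1)^{1·2·5}·(+1)^2·(+1)^1 = +1.
v=13: a=13^-2·(≡1), b=13^-2·(≡9) mod 13; (1|13)=+1, (9|13)=+1; (−1)^{-2·-2·6}·(+1)^-2·(+1)^-2 = +1.
v=41: a=41^1·(≡35), b=41^2·(≡16) mod 41; (35|41)=-1, (16|41)=+1; (−1)^{1·2·20}·(-1)^2·(+1)^1 = +1.
v=2: v_2(a)=-8, v_2(b)=0; units ≡ 1, 5 (mod 8); ε·ε+αω+βω = 0·0+-8·1+0·0 ≡ 0  ⇒  (a,b)_2 = +1.
v=∞: 293601 > 0 and -651 < 0  ⇒  (a,b)_∞ = +1.
v=31: a=31^1·(≡14), b=31^3·(≡18) mod 31; (14|31)=+1, (18|31)=+1; (−1)^{1·3·15}·(+1)^3·(+1)^1 = -1.
v=7: a=7^5·(≡6), b=7^7·(≡3) mod 7; (6|7)=-1, (3|7)=-1; (−1)^{5·7·3}·(-1)^7·(-1)^5 = -1.
v=19: a=19^0·(≡8), b=19^2·(≡10) mod 19; (8|19)=-1, (10|19)=-1; (−1)^{0·2·9}·(-1)^2·(-1)^0 = +1.
v=3: a=3^-1·(≡1), b=3^-5·(≡2) mod 3; (1|3)=+1, (2|3)=-1; (−1)^{-1·-5·1}·(+1)^-5·(-1)^-1 = +1.
(293601, -651 / ℚ) ramifies at {7, 31}: a division algebra.

[7, 31]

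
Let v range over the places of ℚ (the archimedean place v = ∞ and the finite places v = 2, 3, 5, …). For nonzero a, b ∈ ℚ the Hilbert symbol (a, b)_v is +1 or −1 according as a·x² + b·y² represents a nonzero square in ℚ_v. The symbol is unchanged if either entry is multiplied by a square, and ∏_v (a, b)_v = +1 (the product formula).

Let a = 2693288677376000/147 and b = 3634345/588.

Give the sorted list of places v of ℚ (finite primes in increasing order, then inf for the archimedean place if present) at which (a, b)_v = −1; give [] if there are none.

[5, 23]

(a, b) ≡ (129030, 64515) mod (ℚ^×)²; places V = {2, 3, 5, 7, 11, 13, 17, 23, ∞}.
(a,b)_13: α=0, u≡7; β=2, v≡1 (mod 13); (7|13)=-1, (1|13)=+1; sign (−1)^0·-1^2·+1^0 = +1.
(a,b)_2: α=15, β=-2; u≡3, v≡3 (mod 8); ε(u)ε(v)=1·1, αω(v)=15·1, βω(u)=-2·1; sum ≡ 0  ⇒  +1.
(a,b)_∞: sgn(129030)=+, sgn(64515)=+, so +1.
(a,b)_5: α=3, u≡4; β=1, v≡3 (mod 5); (4|5)=+1, (3|5)=-1; sign (−1)^0·+1^1·-1^3 = -1.
(a,b)_3: α=-1, u≡2; β=-1, v≡1 (mod 3); (2|3)=-1, (1|3)=+1; sign (−1)^1·-1^-1·+1^-1 = +1.
(a,b)_23: α=3, u≡11; β=1, v≡11 (mod 23); (11|23)=-1, (11|23)=-1; sign (−1)^1·-1^1·-1^3 = -1.
(a,b)_17: α=3, u≡2; β=1, v≡1 (mod 17); (2|17)=+1, (1|17)=+1; sign (−1)^0·+1^1·+1^3 = +1.
(a,b)_7: α=-2, u≡6; β=-2, v≡3 (mod 7); (6|7)=-1, (3|7)=-1; sign (−1)^0·-1^-2·-1^-2 = +1.
(a,b)_11: α=1, u≡4; β=1, v≡2 (mod 11); (4|11)=+1, (2|11)=-1; sign (−1)^1·+1^1·-1^1 = +1.
(129030, 64515 / ℚ) ramifies at {5, 23}: a division algebra.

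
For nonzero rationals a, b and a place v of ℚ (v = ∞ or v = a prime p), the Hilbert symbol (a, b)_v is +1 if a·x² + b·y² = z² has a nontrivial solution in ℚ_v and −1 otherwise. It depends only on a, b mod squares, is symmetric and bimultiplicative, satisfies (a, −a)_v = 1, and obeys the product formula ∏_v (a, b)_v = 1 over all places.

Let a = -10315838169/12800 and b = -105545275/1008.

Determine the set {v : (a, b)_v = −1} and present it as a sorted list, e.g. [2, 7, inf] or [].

(a, b) ≡ (-6350162, -244237) mod (ℚ^×)²; places V = {2, 3, 5, 7, 11, 13, 19, 23, 37, 41, ∞}.
(a,b)_19: α=2, u≡15; β=0, v≡10 (mod 19); (15|19)=-1, (10|19)=-1; sign (−1)^0·-1^0·-1^2 = +1.
(a,b)_23: α=1, u≡11; β=1, v≡20 (mod 23); (11|23)=-1, (20|23)=-1; sign (−1)^1·-1^1·-1^1 = -1.
(a,b)_11: α=0, u≡8; β=2, v≡2 (mod 11); (8|11)=-1, (2|11)=-1; sign (−1)^0·-1^2·-1^0 = +1.
(a,b)_37: α=1, u≡2; β=1, v≡18 (mod 37); (2|37)=-1, (18|37)=-1; sign (−1)^0·-1^1·-1^1 = +1.
(a,b)_2: α=-9, β=-4; u≡7, v≡3 (mod 8); ε(u)ε(v)=1·1, αω(v)=-9·1, βω(u)=-4·0; sum ≡ 0  ⇒  +1.
(a,b)_∞: sgn(-6350162)=−, sgn(-244237)=−, so -1.
(a,b)_13: α=1, u≡4; β=0, v≡5 (mod 13); (4|13)=+1, (5|13)=-1; sign (−1)^0·+1^0·-1^1 = -1.
(a,b)_3: α=2, u≡1; β=-2, v≡2 (mod 3); (1|3)=+1, (2|3)=-1; sign (−1)^0·+1^-2·-1^2 = +1.
(a,b)_5: α=-2, u≡3; β=2, v≡3 (mod 5); (3|5)=-1, (3|5)=-1; sign (−1)^0·-1^2·-1^-2 = +1.
(a,b)_41: α=1, u≡10; β=1, v≡27 (mod 41); (10|41)=+1, (27|41)=-1; sign (−1)^0·+1^1·-1^1 = -1.
(a,b)_7: α=1, u≡6; β=-1, v≡1 (mod 7); (6|7)=-1, (1|7)=+1; sign (−1)^1·-1^-1·+1^1 = +1.
|Ram(-6350162, -244237)| = 4, even; anisotropic at {13, 23, 41, ∞}.

[13, 23, 41, inf]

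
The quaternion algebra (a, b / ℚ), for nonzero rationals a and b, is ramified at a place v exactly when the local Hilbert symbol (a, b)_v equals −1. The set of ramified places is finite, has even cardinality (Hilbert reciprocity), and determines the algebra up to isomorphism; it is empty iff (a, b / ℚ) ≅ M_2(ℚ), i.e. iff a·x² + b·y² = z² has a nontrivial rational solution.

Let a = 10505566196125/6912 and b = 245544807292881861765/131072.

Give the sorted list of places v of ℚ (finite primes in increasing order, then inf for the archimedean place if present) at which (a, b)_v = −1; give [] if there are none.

[5, 13]

Mod squares: a ≡ 15015, b ≡ 330. Check v ∈ {∞, 2, 3, 5, 7, 11, 13, 17, 19}.
v=5: a=5^3·(≡2), b=5^1·(≡4) mod 5; (2|5)=-1, (4|5)=+1; (−1)^{3·1·2}·(-1)^1·(+1)^3 = -1.
v=∞: 15015 > 0 and 330 > 0  ⇒  (a,b)_∞ = +1.
v=3: a=3^-3·(≡1), b=3^1·(≡2) mod 3; (1|3)=+1, (2|3)=-1; (−1)^{-3·1·1}·(+1)^1·(-1)^-3 = +1.
v=11: a=11^3·(≡5), b=11^5·(≡7) mod 11; (5|11)=+1, (7|11)=-1; (−1)^{3·5·5}·(+1)^5·(-1)^3 = +1.
v=17: a=17^2·(≡4), b=17^2·(≡11) mod 17; (4|17)=+1, (11|17)=-1; (−1)^{2·2·8}·(+1)^2·(-1)^2 = +1.
v=2: v_2(a)=-8, v_2(b)=-17; units ≡ 7, 5 (mod 8); ε·ε+αω+βω = 1·0+-8·1+-17·0 ≡ 0  ⇒  (a,b)_2 = +1.
v=19: a=19^0·(≡4), b=19^2·(≡7) mod 19; (4|19)=+1, (7|19)=+1; (−1)^{0·2·9}·(+1)^2·(+1)^0 = +1.
v=13: a=13^1·(≡8), b=13^2·(≡2) mod 13; (8|13)=-1, (2|13)=-1; (−1)^{1·2·6}·(-1)^2·(-1)^1 = -1.
v=7: a=7^5·(≡3), b=7^8·(≡4) mod 7; (3|7)=-1, (4|7)=+1; (−1)^{5·8·3}·(-1)^8·(+1)^5 = +1.
|Ram(15015, 330)| = 2, even; anisotropic at {5, 13}.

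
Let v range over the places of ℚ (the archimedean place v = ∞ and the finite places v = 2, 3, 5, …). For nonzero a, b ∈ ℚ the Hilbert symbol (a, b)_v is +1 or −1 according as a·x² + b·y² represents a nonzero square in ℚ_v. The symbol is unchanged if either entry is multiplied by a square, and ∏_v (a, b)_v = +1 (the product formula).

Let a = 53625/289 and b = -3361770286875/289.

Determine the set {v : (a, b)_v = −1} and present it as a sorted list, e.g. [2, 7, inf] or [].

Mod squares: a ≡ 2145, b ≡ -11. Check v ∈ {∞, 2, 3, 5, 7, 11, 13, 17}.
v=3: a=3^1·(≡1), b=3^10·(≡1) mod 3; (1|3)=+1, (1|3)=+1; (−1)^{1·10·1}·(+1)^10·(+1)^1 = +1.
v=∞: 2145 > 0 and -11 < 0  ⇒  (a,b)_∞ = +1.
v=7: a=7^0·(≡6), b=7^2·(≡5) mod 7; (6|7)=-1, (5|7)=-1; (−1)^{0·2·3}·(-1)^2·(-1)^0 = +1.
v=5: a=5^3·(≡1), b=5^4·(≡4) mod 5; (1|5)=+1, (4|5)=+1; (−1)^{3·4·2}·(+1)^4·(+1)^3 = +1.
v=11: a=11^1·(≡8), b=11^1·(≡6) mod 11; (8|11)=-1, (6|11)=-1; (−1)^{1·1·5}·(-1)^1·(-1)^1 = -1.
v=2: v_2(a)=0, v_2(b)=0; units ≡ 1, 5 (mod 8); ε·ε+αω+βω = 0·0+0·1+0·0 ≡ 0  ⇒  (a,b)_2 = +1.
v=13: a=13^1·(≡10), b=13^2·(≡7) mod 13; (10|13)=+1, (7|13)=-1; (−1)^{1·2·6}·(+1)^2·(-1)^1 = -1.
v=17: a=17^-2·(≡7), b=17^-2·(≡7) mod 17; (7|17)=-1, (7|17)=-1; (−1)^{-2·-2·8}·(-1)^-2·(-1)^-2 = +1.
Ram(2145, -11) = {11, 13}; no ℚ_11-point on the conic.

[11, 13]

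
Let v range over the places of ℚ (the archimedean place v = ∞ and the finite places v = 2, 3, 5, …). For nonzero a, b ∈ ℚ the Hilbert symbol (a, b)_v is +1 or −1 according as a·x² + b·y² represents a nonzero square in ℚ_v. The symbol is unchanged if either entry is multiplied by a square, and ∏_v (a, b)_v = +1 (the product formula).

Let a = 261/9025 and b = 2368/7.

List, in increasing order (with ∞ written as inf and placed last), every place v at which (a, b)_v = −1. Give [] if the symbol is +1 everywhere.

[29, 37]

Mod squares: a ≡ 29, b ≡ 259. Check v ∈ {∞, 2, 3, 5, 7, 19, 29, 37}.
v=2: v_2(a)=0, v_2(b)=6; units ≡ 5, 3 (mod 8); ε·ε+αω+βω = 0·1+0·1+6·1 ≡ 0  ⇒  (a,b)_2 = +1.
v=19: a=19^-2·(≡15), b=19^0·(≡18) mod 19; (15|19)=-1, (18|19)=-1; (−1)^{-2·0·9}·(-1)^0·(-1)^-2 = +1.
v=∞: 29 > 0 and 259 > 0  ⇒  (a,b)_∞ = +1.
v=37: a=37^0·(≡24), b=37^1·(≡25) mod 37; (24|37)=-1, (25|37)=+1; (−1)^{0·1·18}·(-1)^1·(+1)^0 = -1.
v=7: a=7^0·(≡1), b=7^-1·(≡2) mod 7; (1|7)=+1, (2|7)=+1; (−1)^{0·-1·3}·(+1)^-1·(+1)^0 = +1.
v=5: a=5^-2·(≡1), b=5^0·(≡4) mod 5; (1|5)=+1, (4|5)=+1; (−1)^{-2·0·2}·(+1)^0·(+1)^-2 = +1.
v=29: a=29^1·(≡16), b=29^0·(≡11) mod 29; (16|29)=+1, (11|29)=-1; (−1)^{1·0·14}·(+1)^0·(-1)^1 = -1.
v=3: a=3^2·(≡2), b=3^0·(≡1) mod 3; (2|3)=-1, (1|3)=+1; (−1)^{2·0·1}·(-1)^0·(+1)^2 = +1.
Ram(29, 259) = {29, 37}; no ℚ_29-point on the conic.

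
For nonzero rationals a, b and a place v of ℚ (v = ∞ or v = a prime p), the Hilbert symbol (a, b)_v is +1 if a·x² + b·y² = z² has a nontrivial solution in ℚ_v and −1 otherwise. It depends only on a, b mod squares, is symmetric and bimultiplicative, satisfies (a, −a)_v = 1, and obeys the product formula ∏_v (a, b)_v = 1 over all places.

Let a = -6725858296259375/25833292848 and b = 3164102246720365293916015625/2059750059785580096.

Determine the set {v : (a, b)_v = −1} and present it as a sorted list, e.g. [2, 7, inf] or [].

(a, b) ≡ (-94605, 17) mod (ℚ^×)²; places V = {2, 3, 5, 7, 11, 13, 17, 19, 29, 37, 53, ∞}.
(a,b)_3: α=-3, u≡1; β=-2, v≡2 (mod 3); (1|3)=+1, (2|3)=-1; sign (−1)^0·+1^-2·-1^-3 = -1.
(a,b)_17: α=1, u≡3; β=1, v≡16 (mod 17); (3|17)=-1, (16|17)=+1; sign (−1)^0·-1^1·+1^1 = -1.
(a,b)_13: α=2, u≡4; β=4, v≡1 (mod 13); (4|13)=+1, (1|13)=+1; sign (−1)^0·+1^4·+1^2 = +1.
(a,b)_2: α=-4, β=-6; u≡3, v≡1 (mod 8); ε(u)ε(v)=1·0, αω(v)=-4·0, βω(u)=-6·1; sum ≡ 0  ⇒  +1.
(a,b)_19: α=-2, u≡18; β=-4, v≡17 (mod 19); (18|19)=-1, (17|19)=+1; sign (−1)^0·-1^-4·+1^-2 = +1.
(a,b)_7: α=5, u≡1; β=10, v≡3 (mod 7); (1|7)=+1, (3|7)=-1; sign (−1)^0·+1^10·-1^5 = -1.
(a,b)_11: α=-2, u≡8; β=-4, v≡7 (mod 11); (8|11)=-1, (7|11)=-1; sign (−1)^0·-1^-4·-1^-2 = +1.
(a,b)_29: α=2, u≡25; β=2, v≡3 (mod 29); (25|29)=+1, (3|29)=-1; sign (−1)^0·+1^2·-1^2 = +1.
(a,b)_∞: sgn(-94605)=−, sgn(17)=+, so +1.
(a,b)_37: α=-2, u≡26; β=-4, v≡31 (mod 37); (26|37)=+1, (31|37)=-1; sign (−1)^0·+1^-4·-1^-2 = +1.
(a,b)_5: α=5, u≡4; β=10, v≡2 (mod 5); (4|5)=+1, (2|5)=-1; sign (−1)^0·+1^10·-1^5 = -1.
(a,b)_53: α=1, u≡24; β=2, v≡44 (mod 53); (24|53)=+1, (44|53)=+1; sign (−1)^0·+1^2·+1^1 = +1.
|Ram(-94605, 17)| = 4, even; anisotropic at {3, 5, 7, 17}.

[3, 5, 7, 17]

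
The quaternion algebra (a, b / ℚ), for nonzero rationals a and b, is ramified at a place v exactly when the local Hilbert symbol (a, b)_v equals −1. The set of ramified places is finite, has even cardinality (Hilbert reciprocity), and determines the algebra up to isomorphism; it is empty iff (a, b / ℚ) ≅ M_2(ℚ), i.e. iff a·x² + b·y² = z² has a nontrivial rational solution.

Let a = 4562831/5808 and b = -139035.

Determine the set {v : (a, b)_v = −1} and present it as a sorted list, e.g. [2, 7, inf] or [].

[3, 5, 13, 23]

(a, b) ≡ (1653, -139035) mod (ℚ^×)²; places V = {2, 3, 5, 7, 11, 13, 19, 23, 29, 31, ∞}.
(a,b)_19: α=1, u≡5; β=0, v≡7 (mod 19); (5|19)=+1, (7|19)=+1; sign (−1)^0·+1^0·+1^1 = +1.
(a,b)_23: α=0, u≡21; β=1, v≡4 (mod 23); (21|23)=-1, (4|23)=+1; sign (−1)^0·-1^1·+1^0 = -1.
(a,b)_13: α=2, u≡5; β=1, v≡4 (mod 13); (5|13)=-1, (4|13)=+1; sign (−1)^0·-1^1·+1^2 = -1.
(a,b)_11: α=-2, u≡5; β=0, v≡5 (mod 11); (5|11)=+1, (5|11)=+1; sign (−1)^0·+1^0·+1^-2 = +1.
(a,b)_31: α=0, u≡20; β=1, v≡10 (mod 31); (20|31)=+1, (10|31)=+1; sign (−1)^0·+1^1·+1^0 = +1.
(a,b)_3: α=-1, u≡2; β=1, v≡2 (mod 3); (2|3)=-1, (2|3)=-1; sign (−1)^1·-1^1·-1^-1 = -1.
(a,b)_5: α=0, u≡2; β=1, v≡3 (mod 5); (2|5)=-1, (3|5)=-1; sign (−1)^0·-1^1·-1^0 = -1.
(a,b)_∞: sgn(1653)=+, sgn(-139035)=−, so +1.
(a,b)_29: α=1, u≡9; β=0, v≡20 (mod 29); (9|29)=+1, (20|29)=+1; sign (−1)^0·+1^0·+1^1 = +1.
(a,b)_7: α=2, u≡1; β=0, v≡6 (mod 7); (1|7)=+1, (6|7)=-1; sign (−1)^0·+1^0·-1^2 = +1.
(a,b)_2: α=-4, β=0; u≡5, v≡5 (mod 8); ε(u)ε(v)=0·0, αω(v)=-4·1, βω(u)=0·1; sum ≡ 0  ⇒  +1.
|Ram(1653, -139035)| = 4, even; anisotropic at {3, 5, 13, 23}.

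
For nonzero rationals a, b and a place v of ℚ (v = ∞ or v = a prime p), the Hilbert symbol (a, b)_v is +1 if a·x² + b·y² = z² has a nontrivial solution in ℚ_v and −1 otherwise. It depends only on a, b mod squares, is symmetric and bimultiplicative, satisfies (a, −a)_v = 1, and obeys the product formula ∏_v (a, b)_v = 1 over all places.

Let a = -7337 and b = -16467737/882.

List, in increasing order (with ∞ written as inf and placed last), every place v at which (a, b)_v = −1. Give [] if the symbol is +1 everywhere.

Mod squares: a ≡ -7337, b ≡ -754. Check v ∈ {∞, 2, 3, 7, 11, 13, 19, 23, 29}.
v=19: a=19^0·(≡16), b=19^2·(≡5) mod 19; (16|19)=+1, (5|19)=+1; (−1)^{0·2·9}·(+1)^2·(+1)^0 = +1.
v=13: a=13^0·(≡8), b=13^1·(≡8) mod 13; (8|13)=-1, (8|13)=-1; (−1)^{0·1·6}·(-1)^1·(-1)^0 = -1.
v=23: a=23^1·(≡3), b=23^0·(≡7) mod 23; (3|23)=+1, (7|23)=-1; (−1)^{1·0·11}·(+1)^0·(-1)^1 = -1.
v=11: a=11^1·(≡4), b=11^2·(≡3) mod 11; (4|11)=+1, (3|11)=+1; (−1)^{1·2·5}·(+1)^2·(+1)^1 = +1.
v=3: a=3^0·(≡1), b=3^-2·(≡2) mod 3; (1|3)=+1, (2|3)=-1; (−1)^{0·-2·1}·(+1)^-2·(-1)^0 = +1.
v=2: v_2(a)=0, v_2(b)=-1; units ≡ 7, 7 (mod 8); ε·ε+αω+βω = 1·1+0·0+-1·0 ≡ 1  ⇒  (a,b)_2 = -1.
v=7: a=7^0·(≡6), b=7^-2·(≡2) mod 7; (6|7)=-1, (2|7)=+1; (−1)^{0·-2·3}·(-1)^-2·(+1)^0 = +1.
v=29: a=29^1·(≡8), b=29^1·(≡19) mod 29; (8|29)=-1, (19|29)=-1; (−1)^{1·1·14}·(-1)^1·(-1)^1 = +1.
v=∞: -7337 < 0 and -754 < 0  ⇒  (a,b)_∞ = -1.
|Ram(-7337, -754)| = 4, even; anisotropic at {2, 13, 23, ∞}.

[2, 13, 23, inf]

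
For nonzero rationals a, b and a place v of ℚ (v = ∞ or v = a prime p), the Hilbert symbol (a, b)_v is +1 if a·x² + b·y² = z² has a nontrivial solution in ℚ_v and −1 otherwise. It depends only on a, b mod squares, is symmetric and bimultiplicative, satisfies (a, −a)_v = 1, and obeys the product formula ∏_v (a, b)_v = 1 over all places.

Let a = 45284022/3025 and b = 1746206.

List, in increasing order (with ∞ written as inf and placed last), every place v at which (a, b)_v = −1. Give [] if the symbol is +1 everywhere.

(a, b) ≡ (6902, 1746206) mod (ℚ^×)²; places V = {2, 3, 5, 7, 11, 17, 23, 29, ∞}.
(a,b)_7: α=1, u≡5; β=1, v≡6 (mod 7); (5|7)=-1, (6|7)=-1; sign (−1)^1·-1^1·-1^1 = -1.
(a,b)_23: α=0, u≡1; β=1, v≡22 (mod 23); (1|23)=+1, (22|23)=-1; sign (−1)^0·+1^1·-1^0 = +1.
(a,b)_17: α=1, u≡15; β=1, v≡4 (mod 17); (15|17)=+1, (4|17)=+1; sign (−1)^0·+1^1·+1^1 = +1.
(a,b)_5: α=-2, u≡2; β=0, v≡1 (mod 5); (2|5)=-1, (1|5)=+1; sign (−1)^0·-1^0·+1^-2 = +1.
(a,b)_11: α=-2, u≡1; β=1, v≡5 (mod 11); (1|11)=+1, (5|11)=+1; sign (−1)^0·+1^1·+1^-2 = +1.
(a,b)_29: α=1, u≡24; β=1, v≡10 (mod 29); (24|29)=+1, (10|29)=-1; sign (−1)^0·+1^1·-1^1 = -1.
(a,b)_∞: sgn(6902)=+, sgn(1746206)=+, so +1.
(a,b)_2: α=1, β=1; u≡3, v≡7 (mod 8); ε(u)ε(v)=1·1, αω(v)=1·0, βω(u)=1·1; sum ≡ 0  ⇒  +1.
(a,b)_3: α=8, u≡2; β=0, v≡2 (mod 3); (2|3)=-1, (2|3)=-1; sign (−1)^0·-1^0·-1^8 = +1.
(6902, 1746206 / ℚ) ramifies at {7, 29}: a division algebra.

[7, 29]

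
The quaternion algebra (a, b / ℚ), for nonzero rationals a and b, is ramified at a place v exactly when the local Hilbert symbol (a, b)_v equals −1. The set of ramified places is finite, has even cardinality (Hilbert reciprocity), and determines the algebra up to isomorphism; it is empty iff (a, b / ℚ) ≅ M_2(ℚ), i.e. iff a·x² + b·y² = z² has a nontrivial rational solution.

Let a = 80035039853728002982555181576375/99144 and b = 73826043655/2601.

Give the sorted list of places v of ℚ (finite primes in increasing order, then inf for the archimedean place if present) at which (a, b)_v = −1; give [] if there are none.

[2, 13, 17, 23]

Mod squares: a ≡ 15470, b ≡ 15295. Check v ∈ {∞, 2, 3, 5, 7, 13, 17, 19, 23}.
v=2: v_2(a)=-3, v_2(b)=0; units ≡ 7, 7 (mod 8); ε·ε+αω+βω = 1·1+-3·0+0·0 ≡ 1  ⇒  (a,b)_2 = -1.
v=13: a=13^15·(≡11), b=13^6·(≡7) mod 13; (11|13)=-1, (7|13)=-1; (−1)^{15·6·6}·(-1)^6·(-1)^15 = -1.
v=17: a=17^-1·(≡1), b=17^-2·(≡10) mod 17; (1|17)=+1, (10|17)=-1; (−1)^{-1·-2·8}·(+1)^-2·(-1)^-1 = -1.
v=∞: 15470 > 0 and 15295 > 0  ⇒  (a,b)_∞ = +1.
v=19: a=19^4·(≡16), b=19^1·(≡9) mod 19; (16|19)=+1, (9|19)=+1; (−1)^{4·1·9}·(+1)^1·(+1)^4 = +1.
v=3: a=3^-6·(≡2), b=3^-2·(≡1) mod 3; (2|3)=-1, (1|3)=+1; (−1)^{-6·-2·1}·(-1)^-2·(+1)^-6 = +1.
v=5: a=5^3·(≡4), b=5^1·(≡1) mod 5; (4|5)=+1, (1|5)=+1; (−1)^{3·1·2}·(+1)^1·(+1)^3 = +1.
v=23: a=23^4·(≡5), b=23^1·(≡17) mod 23; (5|23)=-1, (17|23)=-1; (−1)^{4·1·11}·(-1)^1·(-1)^4 = -1.
v=7: a=7^3·(≡6), b=7^1·(≡2) mod 7; (6|7)=-1, (2|7)=+1; (−1)^{3·1·3}·(-1)^1·(+1)^3 = +1.
Ram(15470, 15295) = {2, 13, 17, 23}; no ℚ_2-point on the conic.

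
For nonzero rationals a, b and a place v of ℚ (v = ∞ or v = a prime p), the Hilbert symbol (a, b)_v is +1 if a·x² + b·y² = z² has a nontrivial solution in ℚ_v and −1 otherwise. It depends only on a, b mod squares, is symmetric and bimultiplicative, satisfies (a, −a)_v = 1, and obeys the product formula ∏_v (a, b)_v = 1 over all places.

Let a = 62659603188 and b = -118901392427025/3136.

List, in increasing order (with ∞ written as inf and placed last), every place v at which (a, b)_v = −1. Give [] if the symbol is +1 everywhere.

[13, 19]

(a, b) ≡ (13, -21489) mod (ℚ^×)²; places V = {2, 3, 5, 7, 13, 19, 29, ∞}.
(a,b)_19: α=2, u≡12; β=3, v≡9 (mod 19); (12|19)=-1, (9|19)=+1; sign (−1)^0·-1^3·+1^2 = -1.
(a,b)_5: α=0, u≡3; β=2, v≡4 (mod 5); (3|5)=-1, (4|5)=+1; sign (−1)^0·-1^2·+1^0 = +1.
(a,b)_7: α=2, u≡6; β=-2, v≡2 (mod 7); (6|7)=-1, (2|7)=+1; sign (−1)^0·-1^-2·+1^2 = +1.
(a,b)_∞: sgn(13)=+, sgn(-21489)=−, so +1.
(a,b)_2: α=2, β=-6; u≡5, v≡7 (mod 8); ε(u)ε(v)=0·1, αω(v)=2·0, βω(u)=-6·1; sum ≡ 0  ⇒  +1.
(a,b)_3: α=4, u≡1; β=7, v≡1 (mod 3); (1|3)=+1, (1|3)=+1; sign (−1)^0·+1^7·+1^4 = +1.
(a,b)_13: α=1, u≡10; β=1, v≡8 (mod 13); (10|13)=+1, (8|13)=-1; sign (−1)^0·+1^1·-1^1 = -1.
(a,b)_29: α=2, u≡22; β=3, v≡20 (mod 29); (22|29)=+1, (20|29)=+1; sign (−1)^0·+1^3·+1^2 = +1.
(13, -21489 / ℚ) ramifies at {13, 19}: a division algebra.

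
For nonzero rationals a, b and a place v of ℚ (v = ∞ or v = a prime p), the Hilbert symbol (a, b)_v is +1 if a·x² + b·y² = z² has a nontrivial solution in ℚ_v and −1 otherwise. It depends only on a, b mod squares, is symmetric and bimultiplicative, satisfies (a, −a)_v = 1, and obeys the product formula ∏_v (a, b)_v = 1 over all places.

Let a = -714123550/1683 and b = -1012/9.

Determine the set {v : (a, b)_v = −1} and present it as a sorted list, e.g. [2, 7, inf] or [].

[11, 19, 29, inf]

(a, b) ≡ (-206074, -253) mod (ℚ^×)²; places V = {2, 3, 5, 7, 11, 17, 19, 23, 29, ∞}.
(a,b)_11: α=-1, u≡8; β=1, v≡2 (mod 11); (8|11)=-1, (2|11)=-1; sign (−1)^1·-1^1·-1^-1 = -1.
(a,b)_29: α=1, u≡23; β=0, v≡10 (mod 29); (23|29)=+1, (10|29)=-1; sign (−1)^0·+1^0·-1^1 = -1.
(a,b)_17: α=-1, u≡15; β=0, v≡16 (mod 17); (15|17)=+1, (16|17)=+1; sign (−1)^0·+1^0·+1^-1 = +1.
(a,b)_∞: sgn(-206074)=−, sgn(-253)=−, so -1.
(a,b)_23: α=2, u≡3; β=1, v≡13 (mod 23); (3|23)=+1, (13|23)=+1; sign (−1)^0·+1^1·+1^2 = +1.
(a,b)_2: α=1, β=2; u≡3, v≡3 (mod 8); ε(u)ε(v)=1·1, αω(v)=1·1, βω(u)=2·1; sum ≡ 0  ⇒  +1.
(a,b)_19: α=1, u≡18; β=0, v≡10 (mod 19); (18|19)=-1, (10|19)=-1; sign (−1)^0·-1^0·-1^1 = -1.
(a,b)_5: α=2, u≡1; β=0, v≡2 (mod 5); (1|5)=+1, (2|5)=-1; sign (−1)^0·+1^0·-1^2 = +1.
(a,b)_7: α=2, u≡5; β=0, v≡5 (mod 7); (5|7)=-1, (5|7)=-1; sign (−1)^0·-1^0·-1^2 = +1.
(a,b)_3: α=-2, u≡2; β=-2, v≡2 (mod 3); (2|3)=-1, (2|3)=-1; sign (−1)^0·-1^-2·-1^-2 = +1.
|Ram(-206074, -253)| = 4, even; anisotropic at {11, 19, 29, ∞}.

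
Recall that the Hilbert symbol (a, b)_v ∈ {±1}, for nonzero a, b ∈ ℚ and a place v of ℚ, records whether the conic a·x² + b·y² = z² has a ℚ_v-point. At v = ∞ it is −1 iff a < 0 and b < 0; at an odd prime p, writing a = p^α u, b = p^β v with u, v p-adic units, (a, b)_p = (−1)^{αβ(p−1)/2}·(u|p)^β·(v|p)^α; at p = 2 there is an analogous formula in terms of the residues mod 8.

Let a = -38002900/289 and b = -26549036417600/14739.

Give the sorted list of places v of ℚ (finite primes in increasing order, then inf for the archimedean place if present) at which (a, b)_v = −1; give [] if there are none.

Mod squares: a ≡ -380029, b ≡ -1599717459. Check v ∈ {∞, 2, 3, 5, 13, 17, 23, 29, 31, 37, 41}.
v=37: a=37^0·(≡18), b=37^1·(≡12) mod 37; (18|37)=-1, (12|37)=+1; (−1)^{0·1·18}·(-1)^1·(+1)^0 = -1.
v=41: a=41^1·(≡14), b=41^1·(≡6) mod 41; (14|41)=-1, (6|41)=-1; (−1)^{1·1·20}·(-1)^1·(-1)^1 = +1.
v=31: a=31^1·(≡15), b=31^1·(≡16) mod 31; (15|31)=-1, (16|31)=+1; (−1)^{1·1·15}·(-1)^1·(+1)^1 = +1.
v=5: a=5^2·(≡1), b=5^2·(≡4) mod 5; (1|5)=+1, (4|5)=+1; (−1)^{2·2·2}·(+1)^2·(+1)^2 = +1.
v=∞: -380029 < 0 and -1599717459 < 0  ⇒  (a,b)_∞ = -1.
v=3: a=3^0·(≡2), b=3^-1·(≡2) mod 3; (2|3)=-1, (2|3)=-1; (−1)^{0·-1·1}·(-1)^-1·(-1)^0 = -1.
v=23: a=23^1·(≡21), b=23^3·(≡5) mod 23; (21|23)=-1, (5|23)=-1; (−1)^{1·3·11}·(-1)^3·(-1)^1 = -1.
v=29: a=29^0·(≡24), b=29^1·(≡18) mod 29; (24|29)=+1, (18|29)=-1; (−1)^{0·1·14}·(+1)^1·(-1)^0 = +1.
v=13: a=13^1·(≡12), b=13^0·(≡7) mod 13; (12|13)=+1, (7|13)=-1; (−1)^{1·0·6}·(+1)^0·(-1)^1 = -1.
v=2: v_2(a)=2, v_2(b)=6; units ≡ 3, 5 (mod 8); ε·ε+αω+βω = 1·0+2·1+6·1 ≡ 0  ⇒  (a,b)_2 = +1.
v=17: a=17^-2·(≡5), b=17^-3·(≡13) mod 17; (5|17)=-1, (13|17)=+1; (−1)^{-2·-3·8}·(-1)^-3·(+1)^-2 = -1.
Ram(-380029, -1599717459) = {3, 13, 17, 23, 37, ∞}; no ℚ_3-point on the conic.

[3, 13, 17, 23, 37, inf]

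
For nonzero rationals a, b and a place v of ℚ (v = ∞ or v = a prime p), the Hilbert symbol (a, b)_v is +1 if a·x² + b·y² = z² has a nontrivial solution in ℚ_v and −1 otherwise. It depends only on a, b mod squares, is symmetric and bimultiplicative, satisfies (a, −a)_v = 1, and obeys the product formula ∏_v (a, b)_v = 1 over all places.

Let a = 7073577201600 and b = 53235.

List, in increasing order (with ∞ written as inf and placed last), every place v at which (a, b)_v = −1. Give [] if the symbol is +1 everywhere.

(a, b) ≡ (39, 35) mod (ℚ^×)²; places V = {2, 3, 5, 7, 13, ∞}.
(a,b)_7: α=2, u≡1; β=1, v≡3 (mod 7); (1|7)=+1, (3|7)=-1; sign (−1)^0·+1^1·-1^2 = +1.
(a,b)_13: α=5, u≡12; β=2, v≡3 (mod 13); (12|13)=+1, (3|13)=+1; sign (−1)^0·+1^2·+1^5 = +1.
(a,b)_2: α=6, β=0; u≡7, v≡3 (mod 8); ε(u)ε(v)=1·1, αω(v)=6·1, βω(u)=0·0; sum ≡ 1  ⇒  -1.
(a,b)_5: α=2, u≡4; β=1, v≡2 (mod 5); (4|5)=+1, (2|5)=-1; sign (−1)^0·+1^1·-1^2 = +1.
(a,b)_3: α=5, u≡1; β=2, v≡2 (mod 3); (1|3)=+1, (2|3)=-1; sign (−1)^0·+1^2·-1^5 = -1.
(a,b)_∞: sgn(39)=+, sgn(35)=+, so +1.
(39, 35 / ℚ) ramifies at {2, 3}: a division algebra.

[2, 3]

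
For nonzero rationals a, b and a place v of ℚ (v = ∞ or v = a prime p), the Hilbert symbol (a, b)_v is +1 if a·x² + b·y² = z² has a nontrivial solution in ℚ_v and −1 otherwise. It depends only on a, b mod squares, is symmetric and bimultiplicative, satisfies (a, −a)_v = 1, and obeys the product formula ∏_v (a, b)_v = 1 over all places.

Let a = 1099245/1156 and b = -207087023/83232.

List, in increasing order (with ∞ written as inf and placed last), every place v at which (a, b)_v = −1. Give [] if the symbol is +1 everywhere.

Mod squares: a ≡ 3045, b ≡ -20254. Check v ∈ {∞, 2, 3, 5, 7, 11, 13, 17, 19, 29, 41}.
v=17: a=17^-2·(≡2), b=17^-2·(≡10) mod 17; (2|17)=+1, (10|17)=-1; (−1)^{-2·-2·8}·(+1)^-2·(-1)^-2 = +1.
v=41: a=41^0·(≡30), b=41^1·(≡5) mod 41; (30|41)=-1, (5|41)=+1; (−1)^{0·1·20}·(-1)^1·(+1)^0 = -1.
v=5: a=5^1·(≡4), b=5^0·(≡1) mod 5; (4|5)=+1, (1|5)=+1; (−1)^{1·0·2}·(+1)^0·(+1)^1 = +1.
v=3: a=3^1·(≡1), b=3^-2·(≡2) mod 3; (1|3)=+1, (2|3)=-1; (−1)^{1·-2·1}·(+1)^-2·(-1)^1 = -1.
v=11: a=11^0·(≡4), b=11^2·(≡10) mod 11; (4|11)=+1, (10|11)=-1; (−1)^{0·2·5}·(+1)^2·(-1)^0 = +1.
v=19: a=19^2·(≡11), b=19^1·(≡17) mod 19; (11|19)=+1, (17|19)=+1; (−1)^{2·1·9}·(+1)^1·(+1)^2 = +1.
v=7: a=7^1·(≡4), b=7^0·(≡2) mod 7; (4|7)=+1, (2|7)=+1; (−1)^{1·0·3}·(+1)^0·(+1)^1 = +1.
v=29: a=29^1·(≡14), b=29^0·(≡17) mod 29; (14|29)=-1, (17|29)=-1; (−1)^{1·0·14}·(-1)^0·(-1)^1 = -1.
v=13: a=13^0·(≡9), b=13^3·(≡5) mod 13; (9|13)=+1, (5|13)=-1; (−1)^{0·3·6}·(+1)^3·(-1)^0 = +1.
v=2: v_2(a)=-2, v_2(b)=-5; units ≡ 5, 1 (mod 8); ε·ε+αω+βω = 0·0+-2·0+-5·1 ≡ 1  ⇒  (a,b)_2 = -1.
v=∞: 3045 > 0 and -20254 < 0  ⇒  (a,b)_∞ = +1.
(3045, -20254 / ℚ) ramifies at {2, 3, 29, 41}: a division algebra.

[2, 3, 29, 41]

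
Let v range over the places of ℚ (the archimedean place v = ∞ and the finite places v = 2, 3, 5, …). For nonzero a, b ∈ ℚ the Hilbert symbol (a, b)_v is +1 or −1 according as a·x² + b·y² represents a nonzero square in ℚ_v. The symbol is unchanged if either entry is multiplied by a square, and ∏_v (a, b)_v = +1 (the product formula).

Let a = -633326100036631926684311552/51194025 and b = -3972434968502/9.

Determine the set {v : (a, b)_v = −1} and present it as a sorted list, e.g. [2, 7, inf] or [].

[2, 11, 19, inf]

Mod squares: a ≡ -49742, b ≡ -38. Check v ∈ {∞, 2, 3, 5, 7, 11, 13, 17, 19, 41, 53}.
v=3: a=3^-6·(≡1), b=3^-2·(≡1) mod 3; (1|3)=+1, (1|3)=+1; (−1)^{-6·-2·1}·(+1)^-2·(+1)^-6 = +1.
v=2: v_2(a)=13, v_2(b)=1; units ≡ 1, 5 (mod 8); ε·ε+αω+βω = 0·0+13·1+1·0 ≡ 1  ⇒  (a,b)_2 = -1.
v=11: a=11^3·(≡10), b=11^2·(≡8) mod 11; (10|11)=-1, (8|11)=-1; (−1)^{3·2·5}·(-1)^2·(-1)^3 = -1.
v=∞: -49742 < 0 and -38 < 0  ⇒  (a,b)_∞ = -1.
v=5: a=5^-2·(≡3), b=5^0·(≡2) mod 5; (3|5)=-1, (2|5)=-1; (−1)^{-2·0·2}·(-1)^0·(-1)^-2 = +1.
v=7: a=7^5·(≡6), b=7^2·(≡4) mod 7; (6|7)=-1, (4|7)=+1; (−1)^{5·2·3}·(-1)^2·(+1)^5 = +1.
v=13: a=13^2·(≡4), b=13^2·(≡12) mod 13; (4|13)=+1, (12|13)=+1; (−1)^{2·2·6}·(+1)^2·(+1)^2 = +1.
v=53: a=53^-2·(≡13), b=53^0·(≡16) mod 53; (13|53)=+1, (16|53)=+1; (−1)^{-2·0·26}·(+1)^0·(+1)^-2 = +1.
v=41: a=41^2·(≡40), b=41^0·(≡3) mod 41; (40|41)=+1, (3|41)=-1; (−1)^{2·0·20}·(+1)^0·(-1)^2 = +1.
v=17: a=17^3·(≡9), b=17^2·(≡8) mod 17; (9|17)=+1, (8|17)=+1; (−1)^{3·2·8}·(+1)^2·(+1)^3 = +1.
v=19: a=19^5·(≡16), b=19^3·(≡6) mod 19; (16|19)=+1, (6|19)=+1; (−1)^{5·3·9}·(+1)^3·(+1)^5 = -1.
(-49742, -38 / ℚ) ramifies at {2, 11, 19, ∞}: a division algebra.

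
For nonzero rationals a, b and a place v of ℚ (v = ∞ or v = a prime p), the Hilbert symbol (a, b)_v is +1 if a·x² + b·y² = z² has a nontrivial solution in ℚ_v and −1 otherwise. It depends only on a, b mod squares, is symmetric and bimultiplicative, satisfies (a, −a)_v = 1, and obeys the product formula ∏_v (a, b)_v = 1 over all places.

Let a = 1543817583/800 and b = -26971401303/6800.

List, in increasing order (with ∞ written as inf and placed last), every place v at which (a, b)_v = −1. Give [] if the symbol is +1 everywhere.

(a, b) ≡ (7854, -119) mod (ℚ^×)²; places V = {2, 3, 5, 7, 11, 17, 19, ∞}.
(a,b)_5: α=-2, u≡4; β=-2, v≡1 (mod 5); (4|5)=+1, (1|5)=+1; sign (−1)^0·+1^-2·+1^-2 = +1.
(a,b)_17: α=1, u≡6; β=-1, v≡6 (mod 17); (6|17)=-1, (6|17)=-1; sign (−1)^0·-1^-1·-1^1 = +1.
(a,b)_19: α=2, u≡1; β=2, v≡13 (mod 19); (1|19)=+1, (13|19)=-1; sign (−1)^0·+1^2·-1^2 = +1.
(a,b)_11: α=3, u≡8; β=4, v≡10 (mod 11); (8|11)=-1, (10|11)=-1; sign (−1)^0·-1^4·-1^3 = -1.
(a,b)_7: α=1, u≡1; β=1, v≡4 (mod 7); (1|7)=+1, (4|7)=+1; sign (−1)^1·+1^1·+1^1 = -1.
(a,b)_2: α=-5, β=-4; u≡7, v≡1 (mod 8); ε(u)ε(v)=1·0, αω(v)=-5·0, βω(u)=-4·0; sum ≡ 0  ⇒  +1.
(a,b)_∞: sgn(7854)=+, sgn(-119)=−, so +1.
(a,b)_3: α=3, u≡2; β=6, v≡1 (mod 3); (2|3)=-1, (1|3)=+1; sign (−1)^0·-1^6·+1^3 = +1.
Ram(7854, -119) = {7, 11}; no ℚ_7-point on the conic.

[7, 11]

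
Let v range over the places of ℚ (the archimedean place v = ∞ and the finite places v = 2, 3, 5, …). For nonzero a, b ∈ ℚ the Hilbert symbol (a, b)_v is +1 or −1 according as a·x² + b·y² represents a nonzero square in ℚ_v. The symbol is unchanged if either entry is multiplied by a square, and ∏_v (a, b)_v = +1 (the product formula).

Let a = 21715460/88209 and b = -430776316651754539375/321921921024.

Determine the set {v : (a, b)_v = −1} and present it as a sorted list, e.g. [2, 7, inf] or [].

Mod squares: a ≡ 65, b ≡ -77. Check v ∈ {∞, 2, 3, 5, 7, 11, 13, 17}.
v=7: a=7^0·(≡2), b=7^1·(≡3) mod 7; (2|7)=+1, (3|7)=-1; (−1)^{0·1·3}·(+1)^1·(-1)^0 = +1.
v=5: a=5^1·(≡3), b=5^4·(≡3) mod 5; (3|5)=-1, (3|5)=-1; (−1)^{1·4·2}·(-1)^4·(-1)^1 = -1.
v=3: a=3^-6·(≡2), b=3^-10·(≡1) mod 3; (2|3)=-1, (1|3)=+1; (−1)^{-6·-10·1}·(-1)^-10·(+1)^-6 = +1.
v=2: v_2(a)=2, v_2(b)=-12; units ≡ 1, 3 (mod 8); ε·ε+αω+βω = 0·1+2·1+-12·0 ≡ 0  ⇒  (a,b)_2 = +1.
v=11: a=11^-2·(≡10), b=11^-3·(≡9) mod 11; (10|11)=-1, (9|11)=+1; (−1)^{-2·-3·5}·(-1)^-3·(+1)^-2 = -1.
v=13: a=13^1·(≡6), b=13^2·(≡3) mod 13; (6|13)=-1, (3|13)=+1; (−1)^{1·2·6}·(-1)^2·(+1)^1 = +1.
v=17: a=17^4·(≡3), b=17^12·(≡16) mod 17; (3|17)=-1, (16|17)=+1; (−1)^{4·12·8}·(-1)^12·(+1)^4 = +1.
v=∞: 65 > 0 and -77 < 0  ⇒  (a,b)_∞ = +1.
|Ram(65, -77)| = 2, even; anisotropic at {5, 11}.

[5, 11]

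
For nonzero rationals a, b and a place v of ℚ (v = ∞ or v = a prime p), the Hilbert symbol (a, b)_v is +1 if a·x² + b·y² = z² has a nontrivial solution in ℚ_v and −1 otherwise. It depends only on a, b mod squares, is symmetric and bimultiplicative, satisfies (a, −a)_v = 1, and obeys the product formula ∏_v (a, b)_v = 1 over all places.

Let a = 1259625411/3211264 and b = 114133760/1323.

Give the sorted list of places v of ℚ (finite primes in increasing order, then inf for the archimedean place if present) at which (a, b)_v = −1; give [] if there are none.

(a, b) ≡ (11, 3705) mod (ℚ^×)²; places V = {2, 3, 5, 7, 11, 13, 19, 29, 41, ∞}.
(a,b)_2: α=-16, β=8; u≡3, v≡1 (mod 8); ε(u)ε(v)=1·0, αω(v)=-16·0, βω(u)=8·1; sum ≡ 0  ⇒  +1.
(a,b)_11: α=1, u≡4; β=0, v≡5 (mod 11); (4|11)=+1, (5|11)=+1; sign (−1)^0·+1^0·+1^1 = +1.
(a,b)_5: α=0, u≡4; β=1, v≡4 (mod 5); (4|5)=+1, (4|5)=+1; sign (−1)^0·+1^1·+1^0 = +1.
(a,b)_41: α=2, u≡30; β=0, v≡27 (mod 41); (30|41)=-1, (27|41)=-1; sign (−1)^0·-1^0·-1^2 = +1.
(a,b)_∞: sgn(11)=+, sgn(3705)=+, so +1.
(a,b)_13: α=0, u≡11; β=1, v≡10 (mod 13); (11|13)=-1, (10|13)=+1; sign (−1)^0·-1^1·+1^0 = -1.
(a,b)_3: α=4, u≡2; β=-3, v≡2 (mod 3); (2|3)=-1, (2|3)=-1; sign (−1)^0·-1^-3·-1^4 = -1.
(a,b)_7: α=-2, u≡1; β=-2, v≡1 (mod 7); (1|7)=+1, (1|7)=+1; sign (−1)^0·+1^-2·+1^-2 = +1.
(a,b)_19: α=0, u≡7; β=3, v≡6 (mod 19); (7|19)=+1, (6|19)=+1; sign (−1)^0·+1^3·+1^0 = +1.
(a,b)_29: α=2, u≡26; β=0, v≡24 (mod 29); (26|29)=-1, (24|29)=+1; sign (−1)^0·-1^0·+1^2 = +1.
|Ram(11, 3705)| = 2, even; anisotropic at {3, 13}.

[3, 13]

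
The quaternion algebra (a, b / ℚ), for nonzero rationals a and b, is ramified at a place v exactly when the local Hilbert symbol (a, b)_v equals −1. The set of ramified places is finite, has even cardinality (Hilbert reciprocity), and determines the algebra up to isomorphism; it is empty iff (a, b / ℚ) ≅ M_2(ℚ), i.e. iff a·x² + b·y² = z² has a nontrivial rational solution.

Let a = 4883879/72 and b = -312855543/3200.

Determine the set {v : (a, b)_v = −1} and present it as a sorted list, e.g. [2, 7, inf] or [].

Mod squares: a ≡ 199342, b ≡ -11726. Check v ∈ {∞, 2, 3, 5, 7, 11, 13, 17, 41}.
v=11: a=11^1·(≡3), b=11^3·(≡5) mod 11; (3|11)=+1, (5|11)=+1; (−1)^{1·3·5}·(+1)^3·(+1)^1 = -1.
v=13: a=13^1·(≡5), b=13^1·(≡5) mod 13; (5|13)=-1, (5|13)=-1; (−1)^{1·1·6}·(-1)^1·(-1)^1 = +1.
v=41: a=41^1·(≡15), b=41^1·(≡5) mod 41; (15|41)=-1, (5|41)=+1; (−1)^{1·1·20}·(-1)^1·(+1)^1 = -1.
v=2: v_2(a)=-3, v_2(b)=-7; units ≡ 7, 1 (mod 8); ε·ε+αω+βω = 1·0+-3·0+-7·0 ≡ 0  ⇒  (a,b)_2 = +1.
v=5: a=5^0·(≡2), b=5^-2·(≡4) mod 5; (2|5)=-1, (4|5)=+1; (−1)^{0·-2·2}·(-1)^-2·(+1)^0 = +1.
v=7: a=7^2·(≡6), b=7^2·(≡5) mod 7; (6|7)=-1, (5|7)=-1; (−1)^{2·2·3}·(-1)^2·(-1)^2 = +1.
v=∞: 199342 > 0 and -11726 < 0  ⇒  (a,b)_∞ = +1.
v=3: a=3^-2·(≡1), b=3^2·(≡1) mod 3; (1|3)=+1, (1|3)=+1; (−1)^{-2·2·1}·(+1)^2·(+1)^-2 = +1.
v=17: a=17^1·(≡1), b=17^0·(≡16) mod 17; (1|17)=+1, (16|17)=+1; (−1)^{1·0·8}·(+1)^0·(+1)^1 = +1.
|Ram(199342, -11726)| = 2, even; anisotropic at {11, 41}.

[11, 41]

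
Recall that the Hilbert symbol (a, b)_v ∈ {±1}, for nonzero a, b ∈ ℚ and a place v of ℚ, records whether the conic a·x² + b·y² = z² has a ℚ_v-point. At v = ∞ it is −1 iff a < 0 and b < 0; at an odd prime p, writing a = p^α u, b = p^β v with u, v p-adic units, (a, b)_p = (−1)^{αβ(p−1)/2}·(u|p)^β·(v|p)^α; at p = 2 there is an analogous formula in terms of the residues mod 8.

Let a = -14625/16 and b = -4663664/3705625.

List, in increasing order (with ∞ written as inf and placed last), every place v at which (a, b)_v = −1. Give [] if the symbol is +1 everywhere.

Mod squares: a ≡ -65, b ≡ -551. Check v ∈ {∞, 2, 3, 5, 7, 11, 13, 19, 23, 29}.
v=19: a=19^0·(≡11), b=19^1·(≡7) mod 19; (11|19)=+1, (7|19)=+1; (−1)^{0·1·9}·(+1)^1·(+1)^0 = +1.
v=11: a=11^0·(≡1), b=11^-2·(≡6) mod 11; (1|11)=+1, (6|11)=-1; (−1)^{0·-2·5}·(+1)^-2·(-1)^0 = +1.
v=23: a=23^0·(≡16), b=23^2·(≡13) mod 23; (16|23)=+1, (13|23)=+1; (−1)^{0·2·11}·(+1)^2·(+1)^0 = +1.
v=5: a=5^3·(≡3), b=5^-4·(≡4) mod 5; (3|5)=-1, (4|5)=+1; (−1)^{3·-4·2}·(-1)^-4·(+1)^3 = +1.
v=∞: -65 < 0 and -551 < 0  ⇒  (a,b)_∞ = -1.
v=29: a=29^0·(≡23), b=29^1·(≡21) mod 29; (23|29)=+1, (21|29)=-1; (−1)^{0·1·14}·(+1)^1·(-1)^0 = +1.
v=7: a=7^0·(≡6), b=7^-2·(≡4) mod 7; (6|7)=-1, (4|7)=+1; (−1)^{0·-2·3}·(-1)^-2·(+1)^0 = +1.
v=13: a=13^1·(≡2), b=13^0·(≡8) mod 13; (2|13)=-1, (8|13)=-1; (−1)^{1·0·6}·(-1)^0·(-1)^1 = -1.
v=3: a=3^2·(≡1), b=3^0·(≡1) mod 3; (1|3)=+1, (1|3)=+1; (−1)^{2·0·1}·(+1)^0·(+1)^2 = +1.
v=2: v_2(a)=-4, v_2(b)=4; units ≡ 7, 1 (mod 8); ε·ε+αω+βω = 1·0+-4·0+4·0 ≡ 0  ⇒  (a,b)_2 = +1.
Ram(-65, -551) = {13, ∞}; no ℚ_13-point on the conic.

[13, inf]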